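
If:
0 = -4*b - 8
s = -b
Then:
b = -2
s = 2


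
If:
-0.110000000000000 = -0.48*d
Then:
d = 0.23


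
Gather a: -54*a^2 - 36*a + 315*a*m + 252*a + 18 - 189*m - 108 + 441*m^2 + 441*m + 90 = -54*a^2 + a*(315*m + 216) + 441*m^2 + 252*m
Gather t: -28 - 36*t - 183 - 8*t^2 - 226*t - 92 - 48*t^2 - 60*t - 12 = -56*t^2 - 322*t - 315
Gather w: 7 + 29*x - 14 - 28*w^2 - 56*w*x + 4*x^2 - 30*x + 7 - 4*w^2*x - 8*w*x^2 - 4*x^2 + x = w^2*(-4*x - 28) + w*(-8*x^2 - 56*x)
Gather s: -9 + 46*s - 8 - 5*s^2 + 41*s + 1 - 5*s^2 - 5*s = -10*s^2 + 82*s - 16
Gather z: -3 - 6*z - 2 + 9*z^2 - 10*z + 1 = 9*z^2 - 16*z - 4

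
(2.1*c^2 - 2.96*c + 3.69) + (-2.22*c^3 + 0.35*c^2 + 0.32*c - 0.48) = -2.22*c^3 + 2.45*c^2 - 2.64*c + 3.21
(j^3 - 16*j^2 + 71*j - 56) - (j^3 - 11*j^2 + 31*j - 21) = -5*j^2 + 40*j - 35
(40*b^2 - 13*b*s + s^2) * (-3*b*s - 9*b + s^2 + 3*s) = -120*b^3*s - 360*b^3 + 79*b^2*s^2 + 237*b^2*s - 16*b*s^3 - 48*b*s^2 + s^4 + 3*s^3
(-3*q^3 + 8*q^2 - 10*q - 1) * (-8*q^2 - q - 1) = 24*q^5 - 61*q^4 + 75*q^3 + 10*q^2 + 11*q + 1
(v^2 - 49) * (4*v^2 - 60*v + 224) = 4*v^4 - 60*v^3 + 28*v^2 + 2940*v - 10976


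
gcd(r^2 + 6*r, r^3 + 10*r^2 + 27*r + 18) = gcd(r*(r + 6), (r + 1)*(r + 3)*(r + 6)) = r + 6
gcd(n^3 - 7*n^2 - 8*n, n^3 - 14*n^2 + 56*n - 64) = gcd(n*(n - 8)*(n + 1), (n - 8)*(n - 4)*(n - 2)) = n - 8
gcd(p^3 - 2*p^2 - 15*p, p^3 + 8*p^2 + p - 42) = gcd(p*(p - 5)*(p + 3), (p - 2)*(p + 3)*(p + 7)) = p + 3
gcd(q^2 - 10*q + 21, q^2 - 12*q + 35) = q - 7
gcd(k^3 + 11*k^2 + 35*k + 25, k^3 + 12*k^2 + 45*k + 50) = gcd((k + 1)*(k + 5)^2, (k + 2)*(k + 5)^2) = k^2 + 10*k + 25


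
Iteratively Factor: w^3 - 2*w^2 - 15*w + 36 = (w - 3)*(w^2 + w - 12) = (w - 3)^2*(w + 4)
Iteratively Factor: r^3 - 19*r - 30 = (r - 5)*(r^2 + 5*r + 6) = (r - 5)*(r + 3)*(r + 2)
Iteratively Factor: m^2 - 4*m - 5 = (m - 5)*(m + 1)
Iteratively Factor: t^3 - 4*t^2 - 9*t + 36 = (t - 3)*(t^2 - t - 12) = (t - 3)*(t + 3)*(t - 4)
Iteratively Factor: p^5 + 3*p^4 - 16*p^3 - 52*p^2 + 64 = (p - 1)*(p^4 + 4*p^3 - 12*p^2 - 64*p - 64) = (p - 1)*(p + 2)*(p^3 + 2*p^2 - 16*p - 32) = (p - 1)*(p + 2)^2*(p^2 - 16) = (p - 4)*(p - 1)*(p + 2)^2*(p + 4)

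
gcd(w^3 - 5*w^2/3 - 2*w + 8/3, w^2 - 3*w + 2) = w^2 - 3*w + 2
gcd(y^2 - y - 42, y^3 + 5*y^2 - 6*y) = y + 6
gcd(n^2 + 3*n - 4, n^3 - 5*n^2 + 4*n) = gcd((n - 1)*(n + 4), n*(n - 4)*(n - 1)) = n - 1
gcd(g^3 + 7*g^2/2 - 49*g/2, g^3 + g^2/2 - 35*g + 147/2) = g^2 + 7*g/2 - 49/2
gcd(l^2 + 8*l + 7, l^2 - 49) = l + 7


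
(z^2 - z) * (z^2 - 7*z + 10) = z^4 - 8*z^3 + 17*z^2 - 10*z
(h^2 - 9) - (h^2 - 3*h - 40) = 3*h + 31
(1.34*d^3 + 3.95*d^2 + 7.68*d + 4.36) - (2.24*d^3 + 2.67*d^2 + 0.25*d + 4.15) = -0.9*d^3 + 1.28*d^2 + 7.43*d + 0.21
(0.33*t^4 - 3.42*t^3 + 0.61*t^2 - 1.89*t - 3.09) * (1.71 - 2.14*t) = -0.7062*t^5 + 7.8831*t^4 - 7.1536*t^3 + 5.0877*t^2 + 3.3807*t - 5.2839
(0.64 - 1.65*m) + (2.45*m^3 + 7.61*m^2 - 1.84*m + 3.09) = 2.45*m^3 + 7.61*m^2 - 3.49*m + 3.73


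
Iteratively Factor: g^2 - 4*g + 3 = (g - 3)*(g - 1)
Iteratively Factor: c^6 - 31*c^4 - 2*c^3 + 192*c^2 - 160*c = (c + 4)*(c^5 - 4*c^4 - 15*c^3 + 58*c^2 - 40*c) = c*(c + 4)*(c^4 - 4*c^3 - 15*c^2 + 58*c - 40) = c*(c - 2)*(c + 4)*(c^3 - 2*c^2 - 19*c + 20) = c*(c - 5)*(c - 2)*(c + 4)*(c^2 + 3*c - 4) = c*(c - 5)*(c - 2)*(c - 1)*(c + 4)*(c + 4)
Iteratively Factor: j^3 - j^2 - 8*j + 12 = (j - 2)*(j^2 + j - 6) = (j - 2)^2*(j + 3)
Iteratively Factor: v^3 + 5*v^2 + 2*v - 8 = (v + 2)*(v^2 + 3*v - 4) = (v + 2)*(v + 4)*(v - 1)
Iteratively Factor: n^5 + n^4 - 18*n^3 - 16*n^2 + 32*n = (n + 2)*(n^4 - n^3 - 16*n^2 + 16*n) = (n - 4)*(n + 2)*(n^3 + 3*n^2 - 4*n) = (n - 4)*(n - 1)*(n + 2)*(n^2 + 4*n) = n*(n - 4)*(n - 1)*(n + 2)*(n + 4)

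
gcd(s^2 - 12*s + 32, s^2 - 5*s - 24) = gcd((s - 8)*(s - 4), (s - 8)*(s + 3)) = s - 8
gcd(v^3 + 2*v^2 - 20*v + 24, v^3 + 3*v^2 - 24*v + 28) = v^2 - 4*v + 4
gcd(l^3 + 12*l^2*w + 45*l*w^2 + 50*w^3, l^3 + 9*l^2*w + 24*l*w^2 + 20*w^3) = l^2 + 7*l*w + 10*w^2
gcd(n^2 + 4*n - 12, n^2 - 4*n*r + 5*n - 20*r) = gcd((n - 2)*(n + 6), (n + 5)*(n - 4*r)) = 1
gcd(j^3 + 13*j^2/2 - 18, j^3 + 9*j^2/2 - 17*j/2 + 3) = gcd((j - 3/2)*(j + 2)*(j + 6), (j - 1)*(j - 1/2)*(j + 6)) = j + 6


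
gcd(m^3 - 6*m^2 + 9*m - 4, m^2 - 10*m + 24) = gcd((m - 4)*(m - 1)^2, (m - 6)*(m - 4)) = m - 4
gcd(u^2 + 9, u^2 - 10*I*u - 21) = u - 3*I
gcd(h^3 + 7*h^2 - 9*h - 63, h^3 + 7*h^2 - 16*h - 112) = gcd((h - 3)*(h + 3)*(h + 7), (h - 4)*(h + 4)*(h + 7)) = h + 7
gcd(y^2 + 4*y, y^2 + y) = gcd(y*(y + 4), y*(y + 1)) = y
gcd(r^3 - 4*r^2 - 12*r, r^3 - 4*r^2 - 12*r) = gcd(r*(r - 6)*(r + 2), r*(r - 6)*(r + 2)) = r^3 - 4*r^2 - 12*r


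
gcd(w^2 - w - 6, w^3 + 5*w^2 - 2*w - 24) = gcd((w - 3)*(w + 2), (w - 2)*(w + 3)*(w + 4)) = 1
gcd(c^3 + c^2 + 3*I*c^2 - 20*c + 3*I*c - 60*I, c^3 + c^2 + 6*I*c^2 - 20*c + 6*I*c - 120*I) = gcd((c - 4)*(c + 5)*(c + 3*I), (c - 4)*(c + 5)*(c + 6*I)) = c^2 + c - 20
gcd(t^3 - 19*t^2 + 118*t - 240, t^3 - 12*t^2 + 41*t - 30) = t^2 - 11*t + 30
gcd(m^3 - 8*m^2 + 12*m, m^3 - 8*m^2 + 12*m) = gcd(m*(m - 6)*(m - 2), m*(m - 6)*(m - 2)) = m^3 - 8*m^2 + 12*m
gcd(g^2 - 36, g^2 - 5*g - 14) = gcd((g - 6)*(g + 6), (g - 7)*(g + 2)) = 1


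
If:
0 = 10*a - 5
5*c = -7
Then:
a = 1/2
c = -7/5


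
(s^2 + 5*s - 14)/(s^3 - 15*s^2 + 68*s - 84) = (s + 7)/(s^2 - 13*s + 42)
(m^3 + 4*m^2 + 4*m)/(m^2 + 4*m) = (m^2 + 4*m + 4)/(m + 4)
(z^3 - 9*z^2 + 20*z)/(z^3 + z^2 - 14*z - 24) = z*(z - 5)/(z^2 + 5*z + 6)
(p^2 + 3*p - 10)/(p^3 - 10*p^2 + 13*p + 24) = (p^2 + 3*p - 10)/(p^3 - 10*p^2 + 13*p + 24)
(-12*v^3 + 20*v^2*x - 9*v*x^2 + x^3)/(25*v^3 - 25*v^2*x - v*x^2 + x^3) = (12*v^2 - 8*v*x + x^2)/(-25*v^2 + x^2)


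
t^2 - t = t*(t - 1)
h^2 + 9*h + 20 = (h + 4)*(h + 5)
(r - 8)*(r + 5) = r^2 - 3*r - 40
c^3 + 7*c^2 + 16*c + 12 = (c + 2)^2*(c + 3)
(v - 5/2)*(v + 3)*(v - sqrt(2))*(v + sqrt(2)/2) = v^4 - sqrt(2)*v^3/2 + v^3/2 - 17*v^2/2 - sqrt(2)*v^2/4 - v/2 + 15*sqrt(2)*v/4 + 15/2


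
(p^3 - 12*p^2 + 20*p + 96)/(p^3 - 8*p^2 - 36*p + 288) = (p + 2)/(p + 6)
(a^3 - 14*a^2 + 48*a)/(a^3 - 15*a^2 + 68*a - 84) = a*(a - 8)/(a^2 - 9*a + 14)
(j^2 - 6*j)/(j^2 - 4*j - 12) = j/(j + 2)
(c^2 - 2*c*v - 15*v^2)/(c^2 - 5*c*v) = (c + 3*v)/c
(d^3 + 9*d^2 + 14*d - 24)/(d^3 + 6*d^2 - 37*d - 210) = (d^3 + 9*d^2 + 14*d - 24)/(d^3 + 6*d^2 - 37*d - 210)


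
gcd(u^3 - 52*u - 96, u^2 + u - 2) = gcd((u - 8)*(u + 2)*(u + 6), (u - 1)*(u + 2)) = u + 2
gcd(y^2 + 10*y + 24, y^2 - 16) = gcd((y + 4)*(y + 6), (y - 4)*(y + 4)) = y + 4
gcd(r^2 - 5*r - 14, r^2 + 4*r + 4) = r + 2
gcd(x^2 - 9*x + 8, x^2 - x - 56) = x - 8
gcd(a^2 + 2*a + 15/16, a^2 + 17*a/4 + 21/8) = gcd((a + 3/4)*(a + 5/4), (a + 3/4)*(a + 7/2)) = a + 3/4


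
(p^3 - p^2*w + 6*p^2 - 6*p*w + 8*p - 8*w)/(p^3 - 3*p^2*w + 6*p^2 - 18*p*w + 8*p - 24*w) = (p - w)/(p - 3*w)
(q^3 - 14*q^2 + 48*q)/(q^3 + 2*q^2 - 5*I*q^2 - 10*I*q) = (q^2 - 14*q + 48)/(q^2 + q*(2 - 5*I) - 10*I)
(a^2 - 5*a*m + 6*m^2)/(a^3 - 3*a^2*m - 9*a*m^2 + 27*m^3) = (a - 2*m)/(a^2 - 9*m^2)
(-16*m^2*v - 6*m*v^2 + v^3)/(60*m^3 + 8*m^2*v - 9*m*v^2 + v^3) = v*(-8*m + v)/(30*m^2 - 11*m*v + v^2)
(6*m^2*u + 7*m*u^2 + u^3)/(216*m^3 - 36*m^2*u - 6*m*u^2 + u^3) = u*(m + u)/(36*m^2 - 12*m*u + u^2)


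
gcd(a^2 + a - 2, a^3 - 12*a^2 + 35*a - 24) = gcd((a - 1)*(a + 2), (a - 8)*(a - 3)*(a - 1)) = a - 1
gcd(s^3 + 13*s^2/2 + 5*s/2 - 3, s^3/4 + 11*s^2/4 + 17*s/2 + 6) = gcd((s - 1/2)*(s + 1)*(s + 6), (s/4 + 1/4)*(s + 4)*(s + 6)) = s^2 + 7*s + 6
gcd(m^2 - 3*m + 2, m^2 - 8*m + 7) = m - 1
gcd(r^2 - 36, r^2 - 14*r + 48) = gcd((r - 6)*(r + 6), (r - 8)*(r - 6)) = r - 6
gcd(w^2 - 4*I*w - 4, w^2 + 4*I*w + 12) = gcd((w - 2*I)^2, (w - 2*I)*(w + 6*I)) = w - 2*I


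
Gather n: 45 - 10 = 35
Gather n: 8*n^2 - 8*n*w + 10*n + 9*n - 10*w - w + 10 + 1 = 8*n^2 + n*(19 - 8*w) - 11*w + 11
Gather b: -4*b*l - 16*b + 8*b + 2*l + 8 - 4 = b*(-4*l - 8) + 2*l + 4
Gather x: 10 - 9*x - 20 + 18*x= 9*x - 10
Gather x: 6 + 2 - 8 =0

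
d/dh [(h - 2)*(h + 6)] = 2*h + 4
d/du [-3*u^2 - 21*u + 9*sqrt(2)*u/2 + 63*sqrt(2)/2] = -6*u - 21 + 9*sqrt(2)/2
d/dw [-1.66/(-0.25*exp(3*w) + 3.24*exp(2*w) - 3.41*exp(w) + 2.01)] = (-1.245*exp(2*w) + 10.7568*exp(w) - 5.6606)*exp(w)/(0.25*exp(3*w) - 3.24*exp(2*w) + 3.41*exp(w) - 2.01)^2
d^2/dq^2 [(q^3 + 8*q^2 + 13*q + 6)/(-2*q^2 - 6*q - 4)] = 4/(q^3 + 6*q^2 + 12*q + 8)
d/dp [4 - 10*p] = -10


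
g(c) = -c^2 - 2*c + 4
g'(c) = -2*c - 2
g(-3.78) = -2.73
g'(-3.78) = 5.56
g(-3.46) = -1.05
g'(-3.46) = 4.92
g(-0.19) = 4.34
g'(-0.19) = -1.62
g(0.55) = 2.60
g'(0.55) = -3.10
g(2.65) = -8.32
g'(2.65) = -7.30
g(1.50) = -1.25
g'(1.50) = -5.00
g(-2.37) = 3.12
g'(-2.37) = 2.74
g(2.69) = -8.62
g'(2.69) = -7.38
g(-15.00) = -191.00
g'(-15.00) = 28.00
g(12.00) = -164.00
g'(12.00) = -26.00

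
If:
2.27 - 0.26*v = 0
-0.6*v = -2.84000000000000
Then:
No Solution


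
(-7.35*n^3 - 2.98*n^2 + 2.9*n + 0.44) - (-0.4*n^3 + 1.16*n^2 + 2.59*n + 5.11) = -6.95*n^3 - 4.14*n^2 + 0.31*n - 4.67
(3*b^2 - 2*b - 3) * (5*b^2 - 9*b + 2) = 15*b^4 - 37*b^3 + 9*b^2 + 23*b - 6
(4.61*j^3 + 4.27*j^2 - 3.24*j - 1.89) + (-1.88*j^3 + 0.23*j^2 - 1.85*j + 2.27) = 2.73*j^3 + 4.5*j^2 - 5.09*j + 0.38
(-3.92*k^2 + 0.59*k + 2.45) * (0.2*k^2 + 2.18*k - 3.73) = -0.784*k^4 - 8.4276*k^3 + 16.3978*k^2 + 3.1403*k - 9.1385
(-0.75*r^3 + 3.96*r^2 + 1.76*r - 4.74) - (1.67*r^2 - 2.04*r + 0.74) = -0.75*r^3 + 2.29*r^2 + 3.8*r - 5.48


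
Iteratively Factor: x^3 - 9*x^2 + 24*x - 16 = (x - 1)*(x^2 - 8*x + 16) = (x - 4)*(x - 1)*(x - 4)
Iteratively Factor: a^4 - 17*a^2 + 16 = (a + 1)*(a^3 - a^2 - 16*a + 16) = (a + 1)*(a + 4)*(a^2 - 5*a + 4) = (a - 1)*(a + 1)*(a + 4)*(a - 4)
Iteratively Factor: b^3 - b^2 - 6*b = (b)*(b^2 - b - 6) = b*(b - 3)*(b + 2)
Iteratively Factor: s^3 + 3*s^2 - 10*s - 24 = (s + 4)*(s^2 - s - 6) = (s - 3)*(s + 4)*(s + 2)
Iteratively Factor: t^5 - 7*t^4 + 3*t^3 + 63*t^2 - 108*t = (t - 4)*(t^4 - 3*t^3 - 9*t^2 + 27*t) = (t - 4)*(t + 3)*(t^3 - 6*t^2 + 9*t) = (t - 4)*(t - 3)*(t + 3)*(t^2 - 3*t) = t*(t - 4)*(t - 3)*(t + 3)*(t - 3)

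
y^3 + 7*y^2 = y^2*(y + 7)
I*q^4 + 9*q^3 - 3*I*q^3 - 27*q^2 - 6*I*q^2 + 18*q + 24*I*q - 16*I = (q - 2)*(q - 1)*(q - 8*I)*(I*q + 1)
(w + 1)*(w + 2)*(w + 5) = w^3 + 8*w^2 + 17*w + 10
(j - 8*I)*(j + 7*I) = j^2 - I*j + 56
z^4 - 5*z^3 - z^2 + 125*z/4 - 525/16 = (z - 7/2)*(z - 5/2)*(z - 3/2)*(z + 5/2)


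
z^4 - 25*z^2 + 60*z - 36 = (z - 3)*(z - 2)*(z - 1)*(z + 6)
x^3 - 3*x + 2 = (x - 1)^2*(x + 2)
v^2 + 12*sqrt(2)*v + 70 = (v + 5*sqrt(2))*(v + 7*sqrt(2))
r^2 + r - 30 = (r - 5)*(r + 6)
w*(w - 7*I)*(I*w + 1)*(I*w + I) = -w^4 - w^3 + 8*I*w^3 + 7*w^2 + 8*I*w^2 + 7*w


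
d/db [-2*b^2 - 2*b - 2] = -4*b - 2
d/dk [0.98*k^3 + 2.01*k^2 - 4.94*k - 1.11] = 2.94*k^2 + 4.02*k - 4.94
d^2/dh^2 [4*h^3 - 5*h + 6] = 24*h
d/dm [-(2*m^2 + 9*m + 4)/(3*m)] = -2/3 + 4/(3*m^2)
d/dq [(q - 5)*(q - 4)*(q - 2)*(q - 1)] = 4*q^3 - 36*q^2 + 98*q - 78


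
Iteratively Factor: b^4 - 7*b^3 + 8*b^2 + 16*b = (b - 4)*(b^3 - 3*b^2 - 4*b) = (b - 4)^2*(b^2 + b) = b*(b - 4)^2*(b + 1)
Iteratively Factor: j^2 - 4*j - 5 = (j + 1)*(j - 5)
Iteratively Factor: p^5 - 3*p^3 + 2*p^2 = (p)*(p^4 - 3*p^2 + 2*p) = p*(p + 2)*(p^3 - 2*p^2 + p) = p*(p - 1)*(p + 2)*(p^2 - p) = p*(p - 1)^2*(p + 2)*(p)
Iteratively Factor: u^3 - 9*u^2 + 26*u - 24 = (u - 4)*(u^2 - 5*u + 6) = (u - 4)*(u - 3)*(u - 2)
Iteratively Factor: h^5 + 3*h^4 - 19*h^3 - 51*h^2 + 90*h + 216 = (h + 3)*(h^4 - 19*h^2 + 6*h + 72) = (h - 3)*(h + 3)*(h^3 + 3*h^2 - 10*h - 24) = (h - 3)*(h + 3)*(h + 4)*(h^2 - h - 6) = (h - 3)^2*(h + 3)*(h + 4)*(h + 2)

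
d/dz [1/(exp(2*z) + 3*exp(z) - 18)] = (-2*exp(z) - 3)*exp(z)/(exp(2*z) + 3*exp(z) - 18)^2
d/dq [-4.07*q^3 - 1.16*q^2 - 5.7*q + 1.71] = -12.21*q^2 - 2.32*q - 5.7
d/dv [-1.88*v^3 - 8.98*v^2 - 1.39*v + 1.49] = -5.64*v^2 - 17.96*v - 1.39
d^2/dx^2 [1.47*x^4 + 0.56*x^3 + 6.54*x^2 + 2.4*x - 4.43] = 17.64*x^2 + 3.36*x + 13.08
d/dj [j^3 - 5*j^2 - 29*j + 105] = 3*j^2 - 10*j - 29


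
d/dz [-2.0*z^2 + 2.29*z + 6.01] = 2.29 - 4.0*z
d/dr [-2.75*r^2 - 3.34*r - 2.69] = -5.5*r - 3.34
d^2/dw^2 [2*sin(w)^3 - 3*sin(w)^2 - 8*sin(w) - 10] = -18*sin(w)^3 + 12*sin(w)^2 + 20*sin(w) - 6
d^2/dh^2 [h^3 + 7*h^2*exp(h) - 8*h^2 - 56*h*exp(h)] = 7*h^2*exp(h) - 28*h*exp(h) + 6*h - 98*exp(h) - 16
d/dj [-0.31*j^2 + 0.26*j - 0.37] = 0.26 - 0.62*j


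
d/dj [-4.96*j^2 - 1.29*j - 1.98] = -9.92*j - 1.29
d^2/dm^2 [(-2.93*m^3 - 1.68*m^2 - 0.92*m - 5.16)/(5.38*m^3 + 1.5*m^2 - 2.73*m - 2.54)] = (-49.9629840000002*m^6 - 417.97758*m^5 - 2465.301072*m^4 - 1098.589314*m^3 + 73.8900600000001*m^2 - 430.74372*m - 125.151576)/(155.720872*m^9 + 130.2498*m^8 - 200.739636*m^7 - 349.367928*m^6 - 21.124494*m^5 + 240.229026*m^4 + 146.190207*m^3 - 27.758898*m^2 - 52.838604*m - 16.387064)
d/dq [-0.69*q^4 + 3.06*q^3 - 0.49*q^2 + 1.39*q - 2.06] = -2.76*q^3 + 9.18*q^2 - 0.98*q + 1.39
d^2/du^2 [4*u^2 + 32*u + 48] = 8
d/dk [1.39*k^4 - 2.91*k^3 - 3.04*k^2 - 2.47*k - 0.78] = 5.56*k^3 - 8.73*k^2 - 6.08*k - 2.47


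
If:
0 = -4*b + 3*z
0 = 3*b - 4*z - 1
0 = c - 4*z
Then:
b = -3/7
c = -16/7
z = -4/7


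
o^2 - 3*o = o*(o - 3)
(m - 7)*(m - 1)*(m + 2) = m^3 - 6*m^2 - 9*m + 14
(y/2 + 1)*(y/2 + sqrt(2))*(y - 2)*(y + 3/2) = y^4/4 + 3*y^3/8 + sqrt(2)*y^3/2 - y^2 + 3*sqrt(2)*y^2/4 - 2*sqrt(2)*y - 3*y/2 - 3*sqrt(2)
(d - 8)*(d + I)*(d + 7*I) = d^3 - 8*d^2 + 8*I*d^2 - 7*d - 64*I*d + 56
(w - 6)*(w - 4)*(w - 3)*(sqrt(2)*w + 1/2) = sqrt(2)*w^4 - 13*sqrt(2)*w^3 + w^3/2 - 13*w^2/2 + 54*sqrt(2)*w^2 - 72*sqrt(2)*w + 27*w - 36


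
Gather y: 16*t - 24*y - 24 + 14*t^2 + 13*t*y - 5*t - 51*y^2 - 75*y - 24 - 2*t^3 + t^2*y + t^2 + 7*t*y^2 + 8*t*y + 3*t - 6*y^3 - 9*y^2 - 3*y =-2*t^3 + 15*t^2 + 14*t - 6*y^3 + y^2*(7*t - 60) + y*(t^2 + 21*t - 102) - 48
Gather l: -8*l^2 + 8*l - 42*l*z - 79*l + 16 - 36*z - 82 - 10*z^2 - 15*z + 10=-8*l^2 + l*(-42*z - 71) - 10*z^2 - 51*z - 56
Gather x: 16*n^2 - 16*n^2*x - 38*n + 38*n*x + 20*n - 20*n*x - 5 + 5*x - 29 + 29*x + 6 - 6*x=16*n^2 - 18*n + x*(-16*n^2 + 18*n + 28) - 28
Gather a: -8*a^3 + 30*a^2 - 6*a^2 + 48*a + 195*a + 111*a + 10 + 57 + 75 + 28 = -8*a^3 + 24*a^2 + 354*a + 170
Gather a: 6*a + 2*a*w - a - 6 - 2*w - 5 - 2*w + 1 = a*(2*w + 5) - 4*w - 10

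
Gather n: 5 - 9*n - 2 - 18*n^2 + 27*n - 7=-18*n^2 + 18*n - 4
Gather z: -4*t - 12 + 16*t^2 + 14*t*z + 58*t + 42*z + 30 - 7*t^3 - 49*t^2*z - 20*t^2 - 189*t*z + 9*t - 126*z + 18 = -7*t^3 - 4*t^2 + 63*t + z*(-49*t^2 - 175*t - 84) + 36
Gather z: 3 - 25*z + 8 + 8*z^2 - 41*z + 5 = 8*z^2 - 66*z + 16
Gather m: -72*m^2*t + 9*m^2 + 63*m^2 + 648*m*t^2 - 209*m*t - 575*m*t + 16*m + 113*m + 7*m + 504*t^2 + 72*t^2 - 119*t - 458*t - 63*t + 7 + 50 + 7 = m^2*(72 - 72*t) + m*(648*t^2 - 784*t + 136) + 576*t^2 - 640*t + 64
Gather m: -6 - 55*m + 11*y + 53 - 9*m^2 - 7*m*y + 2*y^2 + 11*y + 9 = -9*m^2 + m*(-7*y - 55) + 2*y^2 + 22*y + 56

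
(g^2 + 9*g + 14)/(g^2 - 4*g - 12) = (g + 7)/(g - 6)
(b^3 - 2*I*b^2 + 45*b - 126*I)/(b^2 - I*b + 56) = (b^2 - 9*I*b - 18)/(b - 8*I)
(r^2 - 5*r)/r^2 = (r - 5)/r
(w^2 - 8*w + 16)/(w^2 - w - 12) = (w - 4)/(w + 3)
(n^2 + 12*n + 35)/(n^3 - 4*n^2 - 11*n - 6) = (n^2 + 12*n + 35)/(n^3 - 4*n^2 - 11*n - 6)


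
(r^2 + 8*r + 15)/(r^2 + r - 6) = (r + 5)/(r - 2)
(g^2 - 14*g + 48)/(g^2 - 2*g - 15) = (-g^2 + 14*g - 48)/(-g^2 + 2*g + 15)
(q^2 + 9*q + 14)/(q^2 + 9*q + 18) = (q^2 + 9*q + 14)/(q^2 + 9*q + 18)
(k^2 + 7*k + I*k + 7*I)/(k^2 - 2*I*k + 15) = (k^2 + k*(7 + I) + 7*I)/(k^2 - 2*I*k + 15)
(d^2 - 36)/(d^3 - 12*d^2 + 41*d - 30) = (d + 6)/(d^2 - 6*d + 5)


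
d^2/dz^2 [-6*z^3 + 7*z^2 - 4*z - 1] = 14 - 36*z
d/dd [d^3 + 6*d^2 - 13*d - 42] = 3*d^2 + 12*d - 13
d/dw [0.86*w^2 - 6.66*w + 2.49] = 1.72*w - 6.66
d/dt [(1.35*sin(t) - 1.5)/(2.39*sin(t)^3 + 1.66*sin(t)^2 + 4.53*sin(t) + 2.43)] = (-6.453*sin(t)^3 + 8.514*sin(t)^2 + 4.98*sin(t) + 10.0755)*cos(t)/(5.7121*sin(t)^6 + 7.9348*sin(t)^5 + 24.409*sin(t)^4 + 26.655*sin(t)^3 + 28.5885*sin(t)^2 + 22.0158*sin(t) + 5.9049)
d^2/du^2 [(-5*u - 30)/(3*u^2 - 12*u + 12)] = 10*(-u - 22)/(3*(u^4 - 8*u^3 + 24*u^2 - 32*u + 16))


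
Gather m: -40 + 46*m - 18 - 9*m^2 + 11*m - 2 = -9*m^2 + 57*m - 60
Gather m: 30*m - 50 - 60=30*m - 110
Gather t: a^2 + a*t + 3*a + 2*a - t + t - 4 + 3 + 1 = a^2 + a*t + 5*a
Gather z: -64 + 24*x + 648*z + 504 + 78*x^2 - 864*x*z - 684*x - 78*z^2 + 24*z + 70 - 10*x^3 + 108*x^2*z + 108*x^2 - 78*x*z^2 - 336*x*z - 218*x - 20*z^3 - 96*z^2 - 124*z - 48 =-10*x^3 + 186*x^2 - 878*x - 20*z^3 + z^2*(-78*x - 174) + z*(108*x^2 - 1200*x + 548) + 462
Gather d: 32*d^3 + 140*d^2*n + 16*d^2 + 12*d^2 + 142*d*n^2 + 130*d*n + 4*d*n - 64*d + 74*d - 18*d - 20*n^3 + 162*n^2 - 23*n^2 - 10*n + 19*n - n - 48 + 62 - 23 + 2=32*d^3 + d^2*(140*n + 28) + d*(142*n^2 + 134*n - 8) - 20*n^3 + 139*n^2 + 8*n - 7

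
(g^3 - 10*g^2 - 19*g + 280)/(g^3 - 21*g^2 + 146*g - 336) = (g + 5)/(g - 6)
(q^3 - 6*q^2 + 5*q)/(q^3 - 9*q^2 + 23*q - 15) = q/(q - 3)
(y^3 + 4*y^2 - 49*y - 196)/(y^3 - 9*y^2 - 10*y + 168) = (y + 7)/(y - 6)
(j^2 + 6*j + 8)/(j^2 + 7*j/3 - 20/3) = 3*(j + 2)/(3*j - 5)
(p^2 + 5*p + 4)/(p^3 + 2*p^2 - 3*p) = (p^2 + 5*p + 4)/(p*(p^2 + 2*p - 3))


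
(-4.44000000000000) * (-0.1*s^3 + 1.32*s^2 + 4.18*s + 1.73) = 0.444*s^3 - 5.8608*s^2 - 18.5592*s - 7.6812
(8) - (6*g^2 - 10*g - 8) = -6*g^2 + 10*g + 16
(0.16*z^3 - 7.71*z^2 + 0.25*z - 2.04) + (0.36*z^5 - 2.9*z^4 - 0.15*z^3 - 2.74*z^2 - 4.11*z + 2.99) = 0.36*z^5 - 2.9*z^4 + 0.01*z^3 - 10.45*z^2 - 3.86*z + 0.95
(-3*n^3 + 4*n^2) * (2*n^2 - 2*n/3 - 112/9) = -6*n^5 + 10*n^4 + 104*n^3/3 - 448*n^2/9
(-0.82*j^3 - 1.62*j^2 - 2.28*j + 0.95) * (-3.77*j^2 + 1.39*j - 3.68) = 3.0914*j^5 + 4.9676*j^4 + 9.3614*j^3 - 0.789099999999999*j^2 + 9.7109*j - 3.496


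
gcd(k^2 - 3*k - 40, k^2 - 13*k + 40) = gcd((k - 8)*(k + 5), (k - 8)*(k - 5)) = k - 8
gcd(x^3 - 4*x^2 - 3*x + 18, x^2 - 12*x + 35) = 1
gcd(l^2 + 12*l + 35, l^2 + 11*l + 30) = l + 5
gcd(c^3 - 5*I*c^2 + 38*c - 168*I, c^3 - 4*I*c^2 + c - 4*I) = c - 4*I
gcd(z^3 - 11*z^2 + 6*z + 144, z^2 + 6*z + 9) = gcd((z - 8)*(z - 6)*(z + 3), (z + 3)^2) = z + 3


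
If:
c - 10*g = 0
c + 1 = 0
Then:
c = -1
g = -1/10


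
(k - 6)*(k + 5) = k^2 - k - 30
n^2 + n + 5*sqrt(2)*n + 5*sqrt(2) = (n + 1)*(n + 5*sqrt(2))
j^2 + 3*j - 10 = (j - 2)*(j + 5)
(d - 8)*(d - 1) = d^2 - 9*d + 8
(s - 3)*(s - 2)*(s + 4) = s^3 - s^2 - 14*s + 24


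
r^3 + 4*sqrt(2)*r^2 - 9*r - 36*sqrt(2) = (r - 3)*(r + 3)*(r + 4*sqrt(2))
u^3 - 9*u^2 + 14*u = u*(u - 7)*(u - 2)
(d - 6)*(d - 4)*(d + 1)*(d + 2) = d^4 - 7*d^3 - 4*d^2 + 52*d + 48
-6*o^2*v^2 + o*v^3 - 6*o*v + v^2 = v*(-6*o + v)*(o*v + 1)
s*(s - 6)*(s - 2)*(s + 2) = s^4 - 6*s^3 - 4*s^2 + 24*s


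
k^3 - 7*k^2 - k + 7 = (k - 7)*(k - 1)*(k + 1)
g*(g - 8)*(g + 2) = g^3 - 6*g^2 - 16*g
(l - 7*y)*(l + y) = l^2 - 6*l*y - 7*y^2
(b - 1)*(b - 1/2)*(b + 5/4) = b^3 - b^2/4 - 11*b/8 + 5/8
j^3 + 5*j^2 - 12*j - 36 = (j - 3)*(j + 2)*(j + 6)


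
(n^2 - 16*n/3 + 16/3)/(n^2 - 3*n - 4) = (n - 4/3)/(n + 1)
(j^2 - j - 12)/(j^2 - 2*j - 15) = (j - 4)/(j - 5)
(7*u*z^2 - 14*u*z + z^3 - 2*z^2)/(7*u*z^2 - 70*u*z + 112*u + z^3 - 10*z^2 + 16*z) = z/(z - 8)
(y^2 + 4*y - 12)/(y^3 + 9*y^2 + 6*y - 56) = (y + 6)/(y^2 + 11*y + 28)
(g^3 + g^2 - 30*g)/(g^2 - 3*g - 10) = g*(g + 6)/(g + 2)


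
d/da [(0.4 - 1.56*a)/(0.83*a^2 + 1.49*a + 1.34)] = (1.2948*a^2 - 0.664*a - 2.6864)/(0.6889*a^4 + 2.4734*a^3 + 4.4445*a^2 + 3.9932*a + 1.7956)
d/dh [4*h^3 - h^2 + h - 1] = 12*h^2 - 2*h + 1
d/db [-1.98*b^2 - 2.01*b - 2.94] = -3.96*b - 2.01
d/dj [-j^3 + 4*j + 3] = 4 - 3*j^2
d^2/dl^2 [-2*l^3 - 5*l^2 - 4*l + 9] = -12*l - 10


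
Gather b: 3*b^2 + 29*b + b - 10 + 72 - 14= 3*b^2 + 30*b + 48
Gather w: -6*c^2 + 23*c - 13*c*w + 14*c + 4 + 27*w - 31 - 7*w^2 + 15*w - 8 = -6*c^2 + 37*c - 7*w^2 + w*(42 - 13*c) - 35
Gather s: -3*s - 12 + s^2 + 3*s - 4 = s^2 - 16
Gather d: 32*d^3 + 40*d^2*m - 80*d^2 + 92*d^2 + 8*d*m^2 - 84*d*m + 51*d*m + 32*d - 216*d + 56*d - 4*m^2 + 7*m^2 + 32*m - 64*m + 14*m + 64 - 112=32*d^3 + d^2*(40*m + 12) + d*(8*m^2 - 33*m - 128) + 3*m^2 - 18*m - 48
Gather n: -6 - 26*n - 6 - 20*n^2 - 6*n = -20*n^2 - 32*n - 12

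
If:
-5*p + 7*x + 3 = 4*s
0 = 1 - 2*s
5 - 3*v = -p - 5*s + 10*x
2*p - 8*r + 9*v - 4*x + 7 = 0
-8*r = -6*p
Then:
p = 481/354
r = 481/472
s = 1/2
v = 103/531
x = 293/354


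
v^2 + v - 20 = (v - 4)*(v + 5)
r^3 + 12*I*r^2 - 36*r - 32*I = (r + 2*I)^2*(r + 8*I)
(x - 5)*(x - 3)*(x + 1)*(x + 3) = x^4 - 4*x^3 - 14*x^2 + 36*x + 45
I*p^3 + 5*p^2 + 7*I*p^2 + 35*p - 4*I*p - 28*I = (p + 7)*(p - 4*I)*(I*p + 1)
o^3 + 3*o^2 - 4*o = o*(o - 1)*(o + 4)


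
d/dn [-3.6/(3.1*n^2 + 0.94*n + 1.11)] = (22.32*n + 3.384)/(3.1*n^2 + 0.94*n + 1.11)^2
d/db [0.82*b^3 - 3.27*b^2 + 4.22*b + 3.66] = 2.46*b^2 - 6.54*b + 4.22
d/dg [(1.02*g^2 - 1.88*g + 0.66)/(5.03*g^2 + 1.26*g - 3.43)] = (10.7416*g^2 - 13.6368*g + 5.6168)/(25.3009*g^4 + 12.6756*g^3 - 32.9182*g^2 - 8.6436*g + 11.7649)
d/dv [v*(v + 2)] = 2*v + 2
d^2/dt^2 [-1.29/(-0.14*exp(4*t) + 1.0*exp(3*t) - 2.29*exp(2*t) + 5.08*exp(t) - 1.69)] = ((-2.8896*exp(3*t) + 11.61*exp(2*t) - 11.8164*exp(t) + 6.5532)*(0.14*exp(4*t) - 1.0*exp(3*t) + 2.29*exp(2*t) - 5.08*exp(t) + 1.69) + 1.29*(0.56*exp(3*t) - 3.0*exp(2*t) + 4.58*exp(t) - 5.08)*(1.12*exp(3*t) - 6.0*exp(2*t) + 9.16*exp(t) - 10.16)*exp(t))*exp(t)/(0.14*exp(4*t) - 1.0*exp(3*t) + 2.29*exp(2*t) - 5.08*exp(t) + 1.69)^3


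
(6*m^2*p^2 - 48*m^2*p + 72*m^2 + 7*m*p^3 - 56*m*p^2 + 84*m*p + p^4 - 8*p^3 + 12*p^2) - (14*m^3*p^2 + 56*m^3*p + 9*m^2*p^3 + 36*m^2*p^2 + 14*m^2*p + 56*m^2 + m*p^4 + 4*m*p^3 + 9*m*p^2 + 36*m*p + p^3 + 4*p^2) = -14*m^3*p^2 - 56*m^3*p - 9*m^2*p^3 - 30*m^2*p^2 - 62*m^2*p + 16*m^2 - m*p^4 + 3*m*p^3 - 65*m*p^2 + 48*m*p + p^4 - 9*p^3 + 8*p^2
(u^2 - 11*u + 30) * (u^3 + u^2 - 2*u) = u^5 - 10*u^4 + 17*u^3 + 52*u^2 - 60*u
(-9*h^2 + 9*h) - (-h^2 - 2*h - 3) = -8*h^2 + 11*h + 3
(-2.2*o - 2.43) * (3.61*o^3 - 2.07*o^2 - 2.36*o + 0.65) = -7.942*o^4 - 4.2183*o^3 + 10.2221*o^2 + 4.3048*o - 1.5795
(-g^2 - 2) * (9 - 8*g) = 8*g^3 - 9*g^2 + 16*g - 18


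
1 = 1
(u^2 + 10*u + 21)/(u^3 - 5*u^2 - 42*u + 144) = (u^2 + 10*u + 21)/(u^3 - 5*u^2 - 42*u + 144)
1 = 1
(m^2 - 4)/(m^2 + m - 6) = (m + 2)/(m + 3)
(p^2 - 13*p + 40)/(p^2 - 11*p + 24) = (p - 5)/(p - 3)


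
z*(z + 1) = z^2 + z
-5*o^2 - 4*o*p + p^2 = (-5*o + p)*(o + p)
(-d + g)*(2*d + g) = -2*d^2 + d*g + g^2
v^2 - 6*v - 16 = (v - 8)*(v + 2)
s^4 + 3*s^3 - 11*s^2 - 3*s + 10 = (s - 2)*(s - 1)*(s + 1)*(s + 5)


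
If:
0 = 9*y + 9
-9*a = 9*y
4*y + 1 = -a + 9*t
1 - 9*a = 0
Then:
No Solution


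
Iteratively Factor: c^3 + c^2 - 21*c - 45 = (c + 3)*(c^2 - 2*c - 15) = (c - 5)*(c + 3)*(c + 3)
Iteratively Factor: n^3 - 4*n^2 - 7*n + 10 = (n - 5)*(n^2 + n - 2) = (n - 5)*(n - 1)*(n + 2)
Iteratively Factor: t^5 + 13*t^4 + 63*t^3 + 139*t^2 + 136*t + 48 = (t + 1)*(t^4 + 12*t^3 + 51*t^2 + 88*t + 48) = (t + 1)*(t + 4)*(t^3 + 8*t^2 + 19*t + 12) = (t + 1)*(t + 3)*(t + 4)*(t^2 + 5*t + 4) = (t + 1)^2*(t + 3)*(t + 4)*(t + 4)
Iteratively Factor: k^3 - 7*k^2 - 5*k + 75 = (k + 3)*(k^2 - 10*k + 25) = (k - 5)*(k + 3)*(k - 5)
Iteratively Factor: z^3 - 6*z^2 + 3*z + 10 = (z + 1)*(z^2 - 7*z + 10) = (z - 5)*(z + 1)*(z - 2)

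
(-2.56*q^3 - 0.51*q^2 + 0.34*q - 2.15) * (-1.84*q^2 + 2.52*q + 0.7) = 4.7104*q^5 - 5.5128*q^4 - 3.7028*q^3 + 4.4558*q^2 - 5.18*q - 1.505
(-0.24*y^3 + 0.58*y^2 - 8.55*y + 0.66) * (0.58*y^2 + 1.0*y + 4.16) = -0.1392*y^5 + 0.0964*y^4 - 5.3774*y^3 - 5.7544*y^2 - 34.908*y + 2.7456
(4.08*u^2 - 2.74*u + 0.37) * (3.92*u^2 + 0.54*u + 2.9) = 15.9936*u^4 - 8.5376*u^3 + 11.8028*u^2 - 7.7462*u + 1.073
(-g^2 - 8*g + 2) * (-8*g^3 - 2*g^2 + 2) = 8*g^5 + 66*g^4 - 6*g^2 - 16*g + 4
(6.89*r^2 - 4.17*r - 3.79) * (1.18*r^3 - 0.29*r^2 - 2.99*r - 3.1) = 8.1302*r^5 - 6.9187*r^4 - 23.864*r^3 - 7.7916*r^2 + 24.2591*r + 11.749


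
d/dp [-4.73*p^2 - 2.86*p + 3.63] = -9.46*p - 2.86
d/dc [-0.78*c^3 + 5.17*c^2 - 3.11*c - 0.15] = -2.34*c^2 + 10.34*c - 3.11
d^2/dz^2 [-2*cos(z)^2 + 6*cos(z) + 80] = -6*cos(z) + 4*cos(2*z)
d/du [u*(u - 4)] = 2*u - 4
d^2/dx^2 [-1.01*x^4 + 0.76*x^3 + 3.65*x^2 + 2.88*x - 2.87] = -12.12*x^2 + 4.56*x + 7.3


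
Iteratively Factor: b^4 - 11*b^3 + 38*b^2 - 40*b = (b)*(b^3 - 11*b^2 + 38*b - 40) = b*(b - 2)*(b^2 - 9*b + 20) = b*(b - 4)*(b - 2)*(b - 5)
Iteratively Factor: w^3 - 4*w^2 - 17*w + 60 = (w + 4)*(w^2 - 8*w + 15) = (w - 3)*(w + 4)*(w - 5)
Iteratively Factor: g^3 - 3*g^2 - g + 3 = (g + 1)*(g^2 - 4*g + 3) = (g - 3)*(g + 1)*(g - 1)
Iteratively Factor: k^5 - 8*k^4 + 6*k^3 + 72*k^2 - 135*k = (k - 3)*(k^4 - 5*k^3 - 9*k^2 + 45*k) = k*(k - 3)*(k^3 - 5*k^2 - 9*k + 45) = k*(k - 3)*(k + 3)*(k^2 - 8*k + 15) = k*(k - 3)^2*(k + 3)*(k - 5)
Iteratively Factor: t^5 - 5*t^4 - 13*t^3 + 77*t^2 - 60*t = (t)*(t^4 - 5*t^3 - 13*t^2 + 77*t - 60) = t*(t - 3)*(t^3 - 2*t^2 - 19*t + 20) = t*(t - 3)*(t + 4)*(t^2 - 6*t + 5) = t*(t - 5)*(t - 3)*(t + 4)*(t - 1)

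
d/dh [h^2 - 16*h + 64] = 2*h - 16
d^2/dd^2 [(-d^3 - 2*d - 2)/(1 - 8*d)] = 2*(64*d^3 - 24*d^2 + 3*d + 144)/(512*d^3 - 192*d^2 + 24*d - 1)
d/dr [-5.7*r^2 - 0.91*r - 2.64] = -11.4*r - 0.91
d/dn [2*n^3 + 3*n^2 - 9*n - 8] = 6*n^2 + 6*n - 9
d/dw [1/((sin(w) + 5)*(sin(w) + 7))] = -2*(sin(w) + 6)*cos(w)/((sin(w) + 5)^2*(sin(w) + 7)^2)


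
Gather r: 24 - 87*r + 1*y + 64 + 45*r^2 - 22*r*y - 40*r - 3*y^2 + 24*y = 45*r^2 + r*(-22*y - 127) - 3*y^2 + 25*y + 88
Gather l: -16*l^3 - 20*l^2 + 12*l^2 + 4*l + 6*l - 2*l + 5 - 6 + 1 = -16*l^3 - 8*l^2 + 8*l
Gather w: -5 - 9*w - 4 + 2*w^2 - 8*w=2*w^2 - 17*w - 9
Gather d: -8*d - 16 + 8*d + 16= 0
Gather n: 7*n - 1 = 7*n - 1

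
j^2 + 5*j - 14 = (j - 2)*(j + 7)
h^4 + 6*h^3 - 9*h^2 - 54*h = h*(h - 3)*(h + 3)*(h + 6)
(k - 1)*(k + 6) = k^2 + 5*k - 6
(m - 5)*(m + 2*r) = m^2 + 2*m*r - 5*m - 10*r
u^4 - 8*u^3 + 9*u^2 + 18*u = u*(u - 6)*(u - 3)*(u + 1)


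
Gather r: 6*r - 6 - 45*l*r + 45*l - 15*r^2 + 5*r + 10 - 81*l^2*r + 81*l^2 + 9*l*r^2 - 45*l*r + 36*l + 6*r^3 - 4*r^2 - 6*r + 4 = 81*l^2 + 81*l + 6*r^3 + r^2*(9*l - 19) + r*(-81*l^2 - 90*l + 5) + 8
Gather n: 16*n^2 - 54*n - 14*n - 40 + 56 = 16*n^2 - 68*n + 16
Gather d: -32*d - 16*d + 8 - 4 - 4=-48*d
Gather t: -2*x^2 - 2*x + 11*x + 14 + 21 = -2*x^2 + 9*x + 35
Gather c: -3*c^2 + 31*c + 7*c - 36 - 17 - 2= -3*c^2 + 38*c - 55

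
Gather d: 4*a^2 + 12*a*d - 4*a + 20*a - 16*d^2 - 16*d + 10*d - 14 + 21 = 4*a^2 + 16*a - 16*d^2 + d*(12*a - 6) + 7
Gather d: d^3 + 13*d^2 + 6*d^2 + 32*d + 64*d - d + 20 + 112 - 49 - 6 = d^3 + 19*d^2 + 95*d + 77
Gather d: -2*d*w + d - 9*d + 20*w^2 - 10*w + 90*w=d*(-2*w - 8) + 20*w^2 + 80*w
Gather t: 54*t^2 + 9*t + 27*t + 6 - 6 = 54*t^2 + 36*t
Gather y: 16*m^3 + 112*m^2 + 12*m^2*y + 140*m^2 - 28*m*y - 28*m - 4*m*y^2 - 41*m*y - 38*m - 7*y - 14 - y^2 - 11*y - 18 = 16*m^3 + 252*m^2 - 66*m + y^2*(-4*m - 1) + y*(12*m^2 - 69*m - 18) - 32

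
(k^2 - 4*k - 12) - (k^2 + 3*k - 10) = -7*k - 2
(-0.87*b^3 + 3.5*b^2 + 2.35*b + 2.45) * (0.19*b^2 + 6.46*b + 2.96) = -0.1653*b^5 - 4.9552*b^4 + 20.4813*b^3 + 26.0065*b^2 + 22.783*b + 7.252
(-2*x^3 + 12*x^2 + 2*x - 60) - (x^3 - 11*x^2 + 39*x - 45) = -3*x^3 + 23*x^2 - 37*x - 15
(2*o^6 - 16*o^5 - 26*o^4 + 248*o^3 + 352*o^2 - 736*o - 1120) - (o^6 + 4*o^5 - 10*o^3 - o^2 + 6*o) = o^6 - 20*o^5 - 26*o^4 + 258*o^3 + 353*o^2 - 742*o - 1120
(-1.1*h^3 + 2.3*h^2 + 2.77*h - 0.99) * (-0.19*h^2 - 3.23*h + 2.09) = 0.209*h^5 + 3.116*h^4 - 10.2543*h^3 - 3.952*h^2 + 8.987*h - 2.0691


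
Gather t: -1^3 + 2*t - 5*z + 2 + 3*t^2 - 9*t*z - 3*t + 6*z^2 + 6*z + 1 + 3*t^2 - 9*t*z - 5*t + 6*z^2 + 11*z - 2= 6*t^2 + t*(-18*z - 6) + 12*z^2 + 12*z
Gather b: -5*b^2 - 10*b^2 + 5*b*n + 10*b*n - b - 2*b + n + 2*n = -15*b^2 + b*(15*n - 3) + 3*n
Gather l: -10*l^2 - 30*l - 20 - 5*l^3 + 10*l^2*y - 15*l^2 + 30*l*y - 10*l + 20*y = -5*l^3 + l^2*(10*y - 25) + l*(30*y - 40) + 20*y - 20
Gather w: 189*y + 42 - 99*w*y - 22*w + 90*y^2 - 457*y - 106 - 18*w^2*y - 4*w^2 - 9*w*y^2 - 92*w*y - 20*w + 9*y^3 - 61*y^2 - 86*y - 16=w^2*(-18*y - 4) + w*(-9*y^2 - 191*y - 42) + 9*y^3 + 29*y^2 - 354*y - 80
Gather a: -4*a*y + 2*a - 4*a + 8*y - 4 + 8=a*(-4*y - 2) + 8*y + 4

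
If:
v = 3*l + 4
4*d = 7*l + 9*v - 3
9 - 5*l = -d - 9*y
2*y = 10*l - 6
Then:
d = 966/97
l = 39/194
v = 893/194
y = -387/194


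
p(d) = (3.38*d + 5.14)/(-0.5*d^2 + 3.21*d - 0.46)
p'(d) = (1.0*d - 3.21)*(3.38*d + 5.14)/(-0.5*d^2 + 3.21*d - 0.46)^2 + 3.38/(-0.5*d^2 + 3.21*d - 0.46) = (1.69*d^2 + 5.14*d - 18.0542)/(0.25*d^4 - 3.21*d^3 + 10.7641*d^2 - 2.9532*d + 0.2116)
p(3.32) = 3.49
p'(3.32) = 0.80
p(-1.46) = -0.03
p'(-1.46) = -0.57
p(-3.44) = 0.37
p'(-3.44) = -0.05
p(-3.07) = 0.35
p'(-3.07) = -0.08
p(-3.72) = 0.38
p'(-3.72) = -0.04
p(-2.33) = 0.26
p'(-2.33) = -0.18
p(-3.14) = 0.35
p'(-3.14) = -0.07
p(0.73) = 4.71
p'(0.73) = -5.13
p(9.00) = -2.95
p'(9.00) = 1.13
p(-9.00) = 0.36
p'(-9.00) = 0.01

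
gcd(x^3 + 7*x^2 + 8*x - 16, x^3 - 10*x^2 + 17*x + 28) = 1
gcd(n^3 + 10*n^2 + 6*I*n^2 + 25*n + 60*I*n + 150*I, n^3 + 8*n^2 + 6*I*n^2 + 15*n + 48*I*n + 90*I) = n^2 + n*(5 + 6*I) + 30*I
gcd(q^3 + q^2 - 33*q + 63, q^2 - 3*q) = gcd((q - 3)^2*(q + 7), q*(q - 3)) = q - 3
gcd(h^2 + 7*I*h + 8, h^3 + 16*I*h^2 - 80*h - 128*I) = h + 8*I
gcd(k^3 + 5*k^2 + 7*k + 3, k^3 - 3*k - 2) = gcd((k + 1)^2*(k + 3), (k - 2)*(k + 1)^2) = k^2 + 2*k + 1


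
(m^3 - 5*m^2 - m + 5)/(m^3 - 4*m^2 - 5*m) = (m - 1)/m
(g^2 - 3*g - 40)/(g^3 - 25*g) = (g - 8)/(g*(g - 5))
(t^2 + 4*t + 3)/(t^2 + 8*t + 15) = (t + 1)/(t + 5)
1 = 1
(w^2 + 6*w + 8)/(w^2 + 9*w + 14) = (w + 4)/(w + 7)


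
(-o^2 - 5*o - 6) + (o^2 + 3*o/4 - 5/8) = -17*o/4 - 53/8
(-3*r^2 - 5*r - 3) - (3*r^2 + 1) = -6*r^2 - 5*r - 4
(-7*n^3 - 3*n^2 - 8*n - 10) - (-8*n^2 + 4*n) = -7*n^3 + 5*n^2 - 12*n - 10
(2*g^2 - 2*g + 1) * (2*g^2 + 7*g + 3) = 4*g^4 + 10*g^3 - 6*g^2 + g + 3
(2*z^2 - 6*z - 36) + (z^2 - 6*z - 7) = 3*z^2 - 12*z - 43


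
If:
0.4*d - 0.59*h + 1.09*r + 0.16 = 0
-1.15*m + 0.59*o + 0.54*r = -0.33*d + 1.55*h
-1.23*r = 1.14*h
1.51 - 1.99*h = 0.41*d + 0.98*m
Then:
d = -4.31644736842105*r - 0.4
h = -1.07894736842105*r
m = 3.99678437164339*r + 1.70816326530612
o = 6.4548495557902*r + 3.55319958491871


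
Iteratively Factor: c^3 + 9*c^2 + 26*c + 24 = (c + 3)*(c^2 + 6*c + 8) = (c + 3)*(c + 4)*(c + 2)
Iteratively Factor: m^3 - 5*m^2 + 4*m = (m - 1)*(m^2 - 4*m) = (m - 4)*(m - 1)*(m)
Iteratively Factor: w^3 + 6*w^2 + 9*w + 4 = (w + 1)*(w^2 + 5*w + 4) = (w + 1)*(w + 4)*(w + 1)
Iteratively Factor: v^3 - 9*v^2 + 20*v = (v - 4)*(v^2 - 5*v) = (v - 5)*(v - 4)*(v)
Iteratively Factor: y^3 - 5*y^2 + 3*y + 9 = (y - 3)*(y^2 - 2*y - 3) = (y - 3)^2*(y + 1)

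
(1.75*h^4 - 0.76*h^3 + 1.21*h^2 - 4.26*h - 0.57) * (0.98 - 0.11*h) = -0.1925*h^5 + 1.7986*h^4 - 0.8779*h^3 + 1.6544*h^2 - 4.1121*h - 0.5586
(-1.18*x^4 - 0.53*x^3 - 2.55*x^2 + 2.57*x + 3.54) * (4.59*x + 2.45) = -5.4162*x^5 - 5.3237*x^4 - 13.003*x^3 + 5.5488*x^2 + 22.5451*x + 8.673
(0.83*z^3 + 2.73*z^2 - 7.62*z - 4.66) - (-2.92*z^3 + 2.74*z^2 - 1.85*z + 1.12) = 3.75*z^3 - 0.0100000000000002*z^2 - 5.77*z - 5.78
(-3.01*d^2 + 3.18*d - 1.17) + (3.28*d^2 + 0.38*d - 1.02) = 0.27*d^2 + 3.56*d - 2.19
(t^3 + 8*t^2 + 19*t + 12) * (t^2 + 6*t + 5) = t^5 + 14*t^4 + 72*t^3 + 166*t^2 + 167*t + 60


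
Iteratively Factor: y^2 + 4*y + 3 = (y + 3)*(y + 1)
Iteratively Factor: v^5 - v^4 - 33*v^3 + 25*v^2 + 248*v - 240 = (v - 1)*(v^4 - 33*v^2 - 8*v + 240) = (v - 3)*(v - 1)*(v^3 + 3*v^2 - 24*v - 80) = (v - 5)*(v - 3)*(v - 1)*(v^2 + 8*v + 16) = (v - 5)*(v - 3)*(v - 1)*(v + 4)*(v + 4)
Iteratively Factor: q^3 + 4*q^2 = (q + 4)*(q^2) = q*(q + 4)*(q)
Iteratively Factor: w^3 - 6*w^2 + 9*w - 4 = (w - 1)*(w^2 - 5*w + 4) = (w - 4)*(w - 1)*(w - 1)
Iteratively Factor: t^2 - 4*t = (t)*(t - 4)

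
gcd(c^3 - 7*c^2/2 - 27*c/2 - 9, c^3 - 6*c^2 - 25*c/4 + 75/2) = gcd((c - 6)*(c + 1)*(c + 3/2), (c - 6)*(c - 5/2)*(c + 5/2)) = c - 6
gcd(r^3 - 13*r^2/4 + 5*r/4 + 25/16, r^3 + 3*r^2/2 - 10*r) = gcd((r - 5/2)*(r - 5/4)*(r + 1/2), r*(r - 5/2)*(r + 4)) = r - 5/2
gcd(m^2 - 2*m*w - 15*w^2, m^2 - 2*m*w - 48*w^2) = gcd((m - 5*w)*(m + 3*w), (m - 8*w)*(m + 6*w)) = 1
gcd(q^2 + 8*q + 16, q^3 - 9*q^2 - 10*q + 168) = q + 4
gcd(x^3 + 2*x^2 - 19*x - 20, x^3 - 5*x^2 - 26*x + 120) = x^2 + x - 20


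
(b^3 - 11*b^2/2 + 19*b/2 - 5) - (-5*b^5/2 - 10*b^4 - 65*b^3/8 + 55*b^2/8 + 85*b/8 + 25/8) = 5*b^5/2 + 10*b^4 + 73*b^3/8 - 99*b^2/8 - 9*b/8 - 65/8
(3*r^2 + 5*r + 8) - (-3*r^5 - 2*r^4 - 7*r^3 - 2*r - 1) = 3*r^5 + 2*r^4 + 7*r^3 + 3*r^2 + 7*r + 9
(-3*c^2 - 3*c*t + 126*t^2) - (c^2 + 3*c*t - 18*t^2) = -4*c^2 - 6*c*t + 144*t^2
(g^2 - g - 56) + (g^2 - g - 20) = 2*g^2 - 2*g - 76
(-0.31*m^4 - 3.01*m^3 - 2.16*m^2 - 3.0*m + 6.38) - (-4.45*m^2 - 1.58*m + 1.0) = -0.31*m^4 - 3.01*m^3 + 2.29*m^2 - 1.42*m + 5.38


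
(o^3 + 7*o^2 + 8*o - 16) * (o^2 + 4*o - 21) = o^5 + 11*o^4 + 15*o^3 - 131*o^2 - 232*o + 336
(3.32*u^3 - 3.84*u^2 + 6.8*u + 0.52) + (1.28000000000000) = 3.32*u^3 - 3.84*u^2 + 6.8*u + 1.8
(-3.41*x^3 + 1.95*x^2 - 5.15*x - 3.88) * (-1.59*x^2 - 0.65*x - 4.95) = 5.4219*x^5 - 0.884*x^4 + 23.8005*x^3 - 0.1358*x^2 + 28.0145*x + 19.206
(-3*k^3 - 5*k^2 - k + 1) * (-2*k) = 6*k^4 + 10*k^3 + 2*k^2 - 2*k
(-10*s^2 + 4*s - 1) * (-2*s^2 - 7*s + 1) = 20*s^4 + 62*s^3 - 36*s^2 + 11*s - 1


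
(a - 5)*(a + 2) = a^2 - 3*a - 10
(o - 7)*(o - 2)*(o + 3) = o^3 - 6*o^2 - 13*o + 42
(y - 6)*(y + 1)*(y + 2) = y^3 - 3*y^2 - 16*y - 12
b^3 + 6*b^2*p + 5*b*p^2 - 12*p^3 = (b - p)*(b + 3*p)*(b + 4*p)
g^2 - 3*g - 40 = (g - 8)*(g + 5)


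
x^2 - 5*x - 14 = (x - 7)*(x + 2)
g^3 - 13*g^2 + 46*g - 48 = (g - 8)*(g - 3)*(g - 2)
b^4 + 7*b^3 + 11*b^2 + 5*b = b*(b + 1)^2*(b + 5)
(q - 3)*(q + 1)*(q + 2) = q^3 - 7*q - 6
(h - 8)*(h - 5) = h^2 - 13*h + 40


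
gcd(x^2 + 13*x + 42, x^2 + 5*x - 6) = x + 6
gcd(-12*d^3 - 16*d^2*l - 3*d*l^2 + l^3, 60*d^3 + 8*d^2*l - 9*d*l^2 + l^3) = 12*d^2 + 4*d*l - l^2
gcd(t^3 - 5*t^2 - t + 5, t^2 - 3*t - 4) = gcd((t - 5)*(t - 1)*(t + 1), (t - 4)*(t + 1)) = t + 1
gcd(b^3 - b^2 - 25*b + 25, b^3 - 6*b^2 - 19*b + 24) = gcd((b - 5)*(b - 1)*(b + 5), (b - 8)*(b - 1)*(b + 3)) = b - 1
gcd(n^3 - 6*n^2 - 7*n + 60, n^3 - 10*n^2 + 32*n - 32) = n - 4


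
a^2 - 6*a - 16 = (a - 8)*(a + 2)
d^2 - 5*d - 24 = (d - 8)*(d + 3)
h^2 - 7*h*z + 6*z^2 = (h - 6*z)*(h - z)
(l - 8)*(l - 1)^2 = l^3 - 10*l^2 + 17*l - 8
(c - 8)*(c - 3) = c^2 - 11*c + 24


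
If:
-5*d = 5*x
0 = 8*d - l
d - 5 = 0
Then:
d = 5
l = 40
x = -5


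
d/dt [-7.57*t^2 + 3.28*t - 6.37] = 3.28 - 15.14*t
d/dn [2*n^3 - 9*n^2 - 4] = 6*n*(n - 3)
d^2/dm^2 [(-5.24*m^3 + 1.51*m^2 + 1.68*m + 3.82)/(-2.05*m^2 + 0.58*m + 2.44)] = (2.8421709430404e-14*m^4 + 38.2352520000001*m^3 - 97.145532*m^2 + 164.012904*m - 54.010176)/(8.615125*m^6 - 7.31235*m^5 - 28.69344*m^4 + 17.211848*m^3 + 34.152192*m^2 - 10.359264*m - 14.526784)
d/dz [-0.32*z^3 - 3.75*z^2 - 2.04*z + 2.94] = -0.96*z^2 - 7.5*z - 2.04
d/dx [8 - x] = -1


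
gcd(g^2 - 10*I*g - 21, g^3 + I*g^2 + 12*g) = g - 3*I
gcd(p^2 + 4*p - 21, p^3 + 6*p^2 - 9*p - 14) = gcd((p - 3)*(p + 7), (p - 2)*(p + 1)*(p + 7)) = p + 7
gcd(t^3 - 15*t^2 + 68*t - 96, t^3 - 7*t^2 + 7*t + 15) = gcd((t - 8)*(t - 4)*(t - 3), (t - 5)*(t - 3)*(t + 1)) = t - 3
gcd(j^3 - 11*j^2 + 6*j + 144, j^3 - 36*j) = j - 6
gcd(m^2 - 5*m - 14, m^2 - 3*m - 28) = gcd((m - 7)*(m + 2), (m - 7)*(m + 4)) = m - 7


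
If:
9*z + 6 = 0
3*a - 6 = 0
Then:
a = 2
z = -2/3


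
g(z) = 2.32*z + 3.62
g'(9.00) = 2.32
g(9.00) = 24.50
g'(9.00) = 2.32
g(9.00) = 24.50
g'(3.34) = 2.32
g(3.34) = 11.37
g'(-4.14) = 2.32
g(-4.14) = -5.98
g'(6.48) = 2.32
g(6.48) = 18.65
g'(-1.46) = 2.32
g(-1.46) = 0.23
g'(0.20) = 2.32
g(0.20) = 4.08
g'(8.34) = 2.32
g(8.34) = 22.97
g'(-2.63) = 2.32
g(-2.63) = -2.48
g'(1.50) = 2.32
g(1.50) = 7.10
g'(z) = 2.32000000000000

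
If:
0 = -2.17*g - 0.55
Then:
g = -0.25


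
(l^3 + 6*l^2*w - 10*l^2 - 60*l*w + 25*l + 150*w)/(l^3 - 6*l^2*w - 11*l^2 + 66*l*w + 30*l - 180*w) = (-l^2 - 6*l*w + 5*l + 30*w)/(-l^2 + 6*l*w + 6*l - 36*w)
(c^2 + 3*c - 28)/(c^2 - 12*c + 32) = (c + 7)/(c - 8)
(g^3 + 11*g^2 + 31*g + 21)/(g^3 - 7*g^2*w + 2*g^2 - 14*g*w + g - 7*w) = (-g^2 - 10*g - 21)/(-g^2 + 7*g*w - g + 7*w)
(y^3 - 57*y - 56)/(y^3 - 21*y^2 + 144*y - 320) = (y^2 + 8*y + 7)/(y^2 - 13*y + 40)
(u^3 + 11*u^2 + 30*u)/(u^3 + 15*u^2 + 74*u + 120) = u/(u + 4)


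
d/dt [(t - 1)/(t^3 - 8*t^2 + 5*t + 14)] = (t^3 - 8*t^2 + 5*t - (t - 1)*(3*t^2 - 16*t + 5) + 14)/(t^3 - 8*t^2 + 5*t + 14)^2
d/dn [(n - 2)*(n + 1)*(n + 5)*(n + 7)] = 4*n^3 + 33*n^2 + 42*n - 59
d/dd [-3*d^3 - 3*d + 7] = -9*d^2 - 3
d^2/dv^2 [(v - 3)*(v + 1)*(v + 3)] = 6*v + 2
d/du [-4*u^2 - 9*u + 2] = -8*u - 9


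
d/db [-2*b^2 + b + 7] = 1 - 4*b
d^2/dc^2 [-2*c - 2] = 0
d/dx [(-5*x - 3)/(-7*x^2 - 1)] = (-35*x^2 - 42*x + 5)/(49*x^4 + 14*x^2 + 1)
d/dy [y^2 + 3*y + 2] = 2*y + 3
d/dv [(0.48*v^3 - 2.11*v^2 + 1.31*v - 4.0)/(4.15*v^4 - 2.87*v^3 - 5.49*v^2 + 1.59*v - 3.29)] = (-1.992*v^6 + 17.513*v^5 - 25.0004*v^4 + 75.4458*v^3 - 35.3406*v^2 - 30.0362*v + 2.0501)/(17.2225*v^8 - 23.821*v^7 - 37.3301*v^6 + 44.7096*v^5 - 6.2935*v^4 + 1.4264*v^3 + 38.6523*v^2 - 10.4622*v + 10.8241)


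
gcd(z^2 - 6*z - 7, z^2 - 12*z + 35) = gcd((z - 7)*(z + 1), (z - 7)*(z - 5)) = z - 7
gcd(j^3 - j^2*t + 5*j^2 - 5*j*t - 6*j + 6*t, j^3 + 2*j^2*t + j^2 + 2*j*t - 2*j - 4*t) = j - 1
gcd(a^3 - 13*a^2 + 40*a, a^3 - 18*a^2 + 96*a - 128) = a - 8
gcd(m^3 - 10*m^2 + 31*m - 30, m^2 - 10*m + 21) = m - 3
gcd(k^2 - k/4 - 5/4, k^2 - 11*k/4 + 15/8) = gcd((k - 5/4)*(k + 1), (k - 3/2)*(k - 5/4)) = k - 5/4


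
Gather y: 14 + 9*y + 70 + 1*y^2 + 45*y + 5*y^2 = 6*y^2 + 54*y + 84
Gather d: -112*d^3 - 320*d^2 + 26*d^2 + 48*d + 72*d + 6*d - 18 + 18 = -112*d^3 - 294*d^2 + 126*d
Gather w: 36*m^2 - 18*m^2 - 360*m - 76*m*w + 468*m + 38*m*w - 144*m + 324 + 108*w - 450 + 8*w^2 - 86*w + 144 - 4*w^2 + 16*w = 18*m^2 - 36*m + 4*w^2 + w*(38 - 38*m) + 18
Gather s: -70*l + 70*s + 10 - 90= -70*l + 70*s - 80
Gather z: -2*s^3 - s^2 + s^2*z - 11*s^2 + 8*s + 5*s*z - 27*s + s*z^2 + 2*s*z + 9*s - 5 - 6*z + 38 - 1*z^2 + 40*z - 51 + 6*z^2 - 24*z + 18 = -2*s^3 - 12*s^2 - 10*s + z^2*(s + 5) + z*(s^2 + 7*s + 10)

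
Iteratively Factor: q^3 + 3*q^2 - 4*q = (q)*(q^2 + 3*q - 4) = q*(q + 4)*(q - 1)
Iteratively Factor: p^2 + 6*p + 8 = (p + 2)*(p + 4)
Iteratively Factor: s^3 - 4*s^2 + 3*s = (s - 1)*(s^2 - 3*s) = s*(s - 1)*(s - 3)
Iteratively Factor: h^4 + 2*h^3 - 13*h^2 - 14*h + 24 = (h + 2)*(h^3 - 13*h + 12) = (h - 1)*(h + 2)*(h^2 + h - 12) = (h - 1)*(h + 2)*(h + 4)*(h - 3)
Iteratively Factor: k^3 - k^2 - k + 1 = (k - 1)*(k^2 - 1) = (k - 1)^2*(k + 1)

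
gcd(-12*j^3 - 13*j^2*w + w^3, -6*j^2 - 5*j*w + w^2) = j + w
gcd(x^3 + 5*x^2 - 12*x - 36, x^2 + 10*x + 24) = x + 6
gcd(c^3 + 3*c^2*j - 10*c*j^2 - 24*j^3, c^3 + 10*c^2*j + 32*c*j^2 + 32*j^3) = c^2 + 6*c*j + 8*j^2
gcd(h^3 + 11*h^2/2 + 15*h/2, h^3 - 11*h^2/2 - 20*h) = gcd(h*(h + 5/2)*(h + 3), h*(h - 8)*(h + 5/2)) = h^2 + 5*h/2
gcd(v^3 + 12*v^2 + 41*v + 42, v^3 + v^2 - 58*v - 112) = v^2 + 9*v + 14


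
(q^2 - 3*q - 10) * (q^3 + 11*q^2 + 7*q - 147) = q^5 + 8*q^4 - 36*q^3 - 278*q^2 + 371*q + 1470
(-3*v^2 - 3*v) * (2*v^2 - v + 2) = -6*v^4 - 3*v^3 - 3*v^2 - 6*v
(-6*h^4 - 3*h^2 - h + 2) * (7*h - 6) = -42*h^5 + 36*h^4 - 21*h^3 + 11*h^2 + 20*h - 12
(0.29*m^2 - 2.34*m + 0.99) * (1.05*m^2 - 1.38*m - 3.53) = 0.3045*m^4 - 2.8572*m^3 + 3.245*m^2 + 6.894*m - 3.4947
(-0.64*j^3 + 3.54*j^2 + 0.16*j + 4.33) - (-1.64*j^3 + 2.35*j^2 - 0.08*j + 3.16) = 1.0*j^3 + 1.19*j^2 + 0.24*j + 1.17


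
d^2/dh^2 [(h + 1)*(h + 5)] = 2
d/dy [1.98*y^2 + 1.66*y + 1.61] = 3.96*y + 1.66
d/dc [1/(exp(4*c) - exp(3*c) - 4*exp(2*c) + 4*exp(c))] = (-4*exp(3*c) + 3*exp(2*c) + 8*exp(c) - 4)*exp(-c)/(exp(3*c) - exp(2*c) - 4*exp(c) + 4)^2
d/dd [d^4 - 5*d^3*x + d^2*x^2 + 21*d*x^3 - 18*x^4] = 4*d^3 - 15*d^2*x + 2*d*x^2 + 21*x^3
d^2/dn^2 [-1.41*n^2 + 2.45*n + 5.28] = -2.82000000000000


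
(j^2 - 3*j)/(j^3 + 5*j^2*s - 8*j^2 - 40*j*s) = (j - 3)/(j^2 + 5*j*s - 8*j - 40*s)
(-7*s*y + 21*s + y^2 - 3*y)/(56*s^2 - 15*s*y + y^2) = (y - 3)/(-8*s + y)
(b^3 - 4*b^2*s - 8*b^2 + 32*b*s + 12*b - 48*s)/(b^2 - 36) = (b^2 - 4*b*s - 2*b + 8*s)/(b + 6)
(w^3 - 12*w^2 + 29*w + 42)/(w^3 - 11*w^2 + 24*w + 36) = (w - 7)/(w - 6)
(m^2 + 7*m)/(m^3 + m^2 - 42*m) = 1/(m - 6)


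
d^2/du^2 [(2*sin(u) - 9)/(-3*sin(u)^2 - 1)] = 2*(81*sin(u)^5 - 162*sin(u)^4 + 297*sin(u)^2 - 53*sin(u) + 63*sin(3*u)/2 - 9*sin(5*u)/2 - 27)/(3*sin(u)^2 + 1)^3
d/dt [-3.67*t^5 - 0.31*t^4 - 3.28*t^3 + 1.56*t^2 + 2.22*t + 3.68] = -18.35*t^4 - 1.24*t^3 - 9.84*t^2 + 3.12*t + 2.22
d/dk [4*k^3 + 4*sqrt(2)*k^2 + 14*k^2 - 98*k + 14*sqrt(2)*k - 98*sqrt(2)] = 12*k^2 + 8*sqrt(2)*k + 28*k - 98 + 14*sqrt(2)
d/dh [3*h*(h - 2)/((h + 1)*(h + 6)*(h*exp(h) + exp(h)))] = 3*(-h^4 - 6*h^3 + 13*h^2 + 36*h - 12)*exp(-h)/(h^5 + 15*h^4 + 75*h^3 + 145*h^2 + 120*h + 36)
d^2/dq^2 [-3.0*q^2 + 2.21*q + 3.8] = -6.00000000000000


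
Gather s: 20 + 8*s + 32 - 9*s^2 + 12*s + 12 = -9*s^2 + 20*s + 64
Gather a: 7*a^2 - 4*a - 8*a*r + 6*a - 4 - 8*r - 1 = 7*a^2 + a*(2 - 8*r) - 8*r - 5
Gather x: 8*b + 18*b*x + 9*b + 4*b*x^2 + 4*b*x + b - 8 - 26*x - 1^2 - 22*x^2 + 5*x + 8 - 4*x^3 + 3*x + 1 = 18*b - 4*x^3 + x^2*(4*b - 22) + x*(22*b - 18)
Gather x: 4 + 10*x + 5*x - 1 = 15*x + 3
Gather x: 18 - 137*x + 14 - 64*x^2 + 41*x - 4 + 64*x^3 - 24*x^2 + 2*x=64*x^3 - 88*x^2 - 94*x + 28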